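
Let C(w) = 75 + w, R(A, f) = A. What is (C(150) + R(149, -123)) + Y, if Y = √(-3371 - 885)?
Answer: 374 + 4*I*√266 ≈ 374.0 + 65.238*I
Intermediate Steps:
Y = 4*I*√266 (Y = √(-4256) = 4*I*√266 ≈ 65.238*I)
(C(150) + R(149, -123)) + Y = ((75 + 150) + 149) + 4*I*√266 = (225 + 149) + 4*I*√266 = 374 + 4*I*√266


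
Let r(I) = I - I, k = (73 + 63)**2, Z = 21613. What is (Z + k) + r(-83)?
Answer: 40109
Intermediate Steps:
k = 18496 (k = 136**2 = 18496)
r(I) = 0
(Z + k) + r(-83) = (21613 + 18496) + 0 = 40109 + 0 = 40109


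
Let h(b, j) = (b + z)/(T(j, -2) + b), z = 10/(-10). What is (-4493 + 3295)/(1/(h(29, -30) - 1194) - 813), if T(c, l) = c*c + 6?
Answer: 1337401676/907603241 ≈ 1.4736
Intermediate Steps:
z = -1 (z = 10*(-⅒) = -1)
T(c, l) = 6 + c² (T(c, l) = c² + 6 = 6 + c²)
h(b, j) = (-1 + b)/(6 + b + j²) (h(b, j) = (b - 1)/((6 + j²) + b) = (-1 + b)/(6 + b + j²))
(-4493 + 3295)/(1/(h(29, -30) - 1194) - 813) = (-4493 + 3295)/(1/((-1 + 29)/(6 + 29 + (-30)²) - 1194) - 813) = -1198/(1/(28/(6 + 29 + 900) - 1194) - 813) = -1198/(1/(28/935 - 1194) - 813) = -1198/(1/(-1116362/935) - 813) = -1198/(-935/1116362 - 813) = -1198/(-907603241/1116362) = -1198*(-1116362/907603241) = 1337401676/907603241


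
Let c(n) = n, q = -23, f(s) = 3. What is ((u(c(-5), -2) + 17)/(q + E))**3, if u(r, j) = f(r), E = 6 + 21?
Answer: 125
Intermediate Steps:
E = 27
u(r, j) = 3
((u(c(-5), -2) + 17)/(q + E))**3 = ((3 + 17)/(-23 + 27))**3 = (20/4)**3 = (20*(1/4))**3 = 5**3 = 125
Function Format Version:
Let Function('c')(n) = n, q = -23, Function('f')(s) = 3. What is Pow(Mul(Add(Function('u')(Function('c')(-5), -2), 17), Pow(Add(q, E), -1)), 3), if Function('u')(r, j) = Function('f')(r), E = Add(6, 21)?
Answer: 125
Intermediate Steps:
E = 27
Function('u')(r, j) = 3
Pow(Mul(Add(Function('u')(Function('c')(-5), -2), 17), Pow(Add(q, E), -1)), 3) = Pow(Mul(Add(3, 17), Pow(Add(-23, 27), -1)), 3) = Pow(Mul(20, Pow(4, -1)), 3) = Pow(Mul(20, Rational(1, 4)), 3) = Pow(5, 3) = 125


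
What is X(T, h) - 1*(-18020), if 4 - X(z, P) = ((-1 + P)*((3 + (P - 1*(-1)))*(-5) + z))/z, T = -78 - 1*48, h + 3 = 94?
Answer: 123163/7 ≈ 17595.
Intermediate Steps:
h = 91 (h = -3 + 94 = 91)
T = -126 (T = -78 - 48 = -126)
X(z, P) = 4 - (-1 + P)*(-20 + z - 5*P)/z (X(z, P) = 4 - (-1 + P)*((3 + (P - 1*(-1)))*(-5) + z)/z = 4 - (-1 + P)*((3 + (P + 1))*(-5) + z)/z = 4 - (-1 + P)*((3 + (1 + P))*(-5) + z)/z = 4 - (-1 + P)*((4 + P)*(-5) + z)/z = 4 - (-1 + P)*((-20 - 5*P) + z)/z = 4 - (-1 + P)*(-20 + z - 5*P)/z)
X(T, h) - 1*(-18020) = (-20 + 5*91**2 + 15*91 - 1*(-126)*(-5 + 91))/(-126) - 1*(-18020) = -(-20 + 5*8281 + 1365 - 1*(-126)*86)/126 + 18020 = -(-20 + 41405 + 1365 + 10836)/126 + 18020 = -1/126*53586 + 18020 = -2977/7 + 18020 = 123163/7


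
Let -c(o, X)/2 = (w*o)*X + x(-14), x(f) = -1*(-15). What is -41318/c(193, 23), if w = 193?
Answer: 20659/856742 ≈ 0.024113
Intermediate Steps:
x(f) = 15
c(o, X) = -30 - 386*X*o (c(o, X) = -2*((193*o)*X + 15) = -2*(193*X*o + 15) = -2*(15 + 193*X*o) = -30 - 386*X*o)
-41318/c(193, 23) = -41318/(-30 - 386*23*193) = -41318/(-30 - 1713454) = -41318/(-1713484) = -41318*(-1/1713484) = 20659/856742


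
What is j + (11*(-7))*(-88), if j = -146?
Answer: 6630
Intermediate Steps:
j + (11*(-7))*(-88) = -146 + (11*(-7))*(-88) = -146 - 77*(-88) = -146 + 6776 = 6630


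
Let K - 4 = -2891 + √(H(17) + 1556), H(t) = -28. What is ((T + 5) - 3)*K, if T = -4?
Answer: 5774 - 4*√382 ≈ 5695.8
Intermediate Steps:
K = -2887 + 2*√382 (K = 4 + (-2891 + √(-28 + 1556)) = 4 + (-2891 + √1528) = 4 + (-2891 + 2*√382) = -2887 + 2*√382 ≈ -2847.9)
((T + 5) - 3)*K = ((-4 + 5) - 3)*(-2887 + 2*√382) = (1 - 3)*(-2887 + 2*√382) = -2*(-2887 + 2*√382) = 5774 - 4*√382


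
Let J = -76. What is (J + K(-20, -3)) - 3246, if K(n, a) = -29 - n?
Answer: -3331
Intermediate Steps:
(J + K(-20, -3)) - 3246 = (-76 + (-29 - 1*(-20))) - 3246 = (-76 + (-29 + 20)) - 3246 = (-76 - 9) - 3246 = -85 - 3246 = -3331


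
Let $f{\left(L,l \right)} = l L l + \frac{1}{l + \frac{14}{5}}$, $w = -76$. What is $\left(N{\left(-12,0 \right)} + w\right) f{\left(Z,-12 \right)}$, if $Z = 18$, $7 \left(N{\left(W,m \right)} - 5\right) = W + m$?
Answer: $- \frac{60686543}{322} \approx -1.8847 \cdot 10^{5}$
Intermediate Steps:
$N{\left(W,m \right)} = 5 + \frac{W}{7} + \frac{m}{7}$ ($N{\left(W,m \right)} = 5 + \frac{W + m}{7} = 5 + \left(\frac{W}{7} + \frac{m}{7}\right) = 5 + \frac{W}{7} + \frac{m}{7}$)
$f{\left(L,l \right)} = \frac{1}{\frac{14}{5} + l} + L l^{2}$ ($f{\left(L,l \right)} = L l l + \frac{1}{l + 14 \cdot \frac{1}{5}} = L l^{2} + \frac{1}{l + \frac{14}{5}} = L l^{2} + \frac{1}{\frac{14}{5} + l} = \frac{1}{\frac{14}{5} + l} + L l^{2}$)
$\left(N{\left(-12,0 \right)} + w\right) f{\left(Z,-12 \right)} = \left(\left(5 + \frac{1}{7} \left(-12\right) + \frac{1}{7} \cdot 0\right) - 76\right) \frac{5 + 5 \cdot 18 \left(-12\right)^{3} + 14 \cdot 18 \left(-12\right)^{2}}{14 + 5 \left(-12\right)} = \left(\left(5 - \frac{12}{7} + 0\right) - 76\right) \frac{5 + 5 \cdot 18 \left(-1728\right) + 14 \cdot 18 \cdot 144}{14 - 60} = \left(\frac{23}{7} - 76\right) \frac{5 - 155520 + 36288}{-46} = - \frac{509 \left(\left(- \frac{1}{46}\right) \left(-119227\right)\right)}{7} = \left(- \frac{509}{7}\right) \frac{119227}{46} = - \frac{60686543}{322}$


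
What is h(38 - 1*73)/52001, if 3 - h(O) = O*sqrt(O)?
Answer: 3/52001 + 35*I*sqrt(35)/52001 ≈ 5.7691e-5 + 0.0039819*I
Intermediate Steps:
h(O) = 3 - O**(3/2) (h(O) = 3 - O*sqrt(O) = 3 - O**(3/2))
h(38 - 1*73)/52001 = (3 - (38 - 1*73)**(3/2))/52001 = (3 - (38 - 73)**(3/2))*(1/52001) = (3 - (-35)**(3/2))*(1/52001) = (3 - (-35)*I*sqrt(35))*(1/52001) = (3 + 35*I*sqrt(35))*(1/52001) = 3/52001 + 35*I*sqrt(35)/52001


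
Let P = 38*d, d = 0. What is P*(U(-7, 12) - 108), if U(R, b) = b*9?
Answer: 0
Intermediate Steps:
U(R, b) = 9*b
P = 0 (P = 38*0 = 0)
P*(U(-7, 12) - 108) = 0*(9*12 - 108) = 0*(108 - 108) = 0*0 = 0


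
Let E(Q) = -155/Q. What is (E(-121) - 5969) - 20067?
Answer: -3150201/121 ≈ -26035.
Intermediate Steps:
(E(-121) - 5969) - 20067 = (-155/(-121) - 5969) - 20067 = (-155*(-1/121) - 5969) - 20067 = (155/121 - 5969) - 20067 = -722094/121 - 20067 = -3150201/121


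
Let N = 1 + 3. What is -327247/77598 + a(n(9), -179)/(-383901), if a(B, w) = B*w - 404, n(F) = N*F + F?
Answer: -41658016355/9929983266 ≈ -4.1952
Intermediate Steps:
N = 4
n(F) = 5*F (n(F) = 4*F + F = 5*F)
a(B, w) = -404 + B*w
-327247/77598 + a(n(9), -179)/(-383901) = -327247/77598 + (-404 + (5*9)*(-179))/(-383901) = -327247*1/77598 + (-404 + 45*(-179))*(-1/383901) = -327247/77598 + (-404 - 8055)*(-1/383901) = -327247/77598 - 8459*(-1/383901) = -327247/77598 + 8459/383901 = -41658016355/9929983266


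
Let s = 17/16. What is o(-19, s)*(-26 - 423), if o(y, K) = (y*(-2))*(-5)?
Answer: 85310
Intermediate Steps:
s = 17/16 (s = 17*(1/16) = 17/16 ≈ 1.0625)
o(y, K) = 10*y (o(y, K) = -2*y*(-5) = 10*y)
o(-19, s)*(-26 - 423) = (10*(-19))*(-26 - 423) = -190*(-449) = 85310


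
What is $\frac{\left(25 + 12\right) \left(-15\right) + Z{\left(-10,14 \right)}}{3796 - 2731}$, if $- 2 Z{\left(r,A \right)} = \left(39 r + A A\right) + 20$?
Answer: $- \frac{156}{355} \approx -0.43944$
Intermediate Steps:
$Z{\left(r,A \right)} = -10 - \frac{39 r}{2} - \frac{A^{2}}{2}$ ($Z{\left(r,A \right)} = - \frac{\left(39 r + A A\right) + 20}{2} = - \frac{\left(39 r + A^{2}\right) + 20}{2} = - \frac{\left(A^{2} + 39 r\right) + 20}{2} = - \frac{20 + A^{2} + 39 r}{2} = -10 - \frac{39 r}{2} - \frac{A^{2}}{2}$)
$\frac{\left(25 + 12\right) \left(-15\right) + Z{\left(-10,14 \right)}}{3796 - 2731} = \frac{\left(25 + 12\right) \left(-15\right) - \left(-185 + 98\right)}{3796 - 2731} = \frac{37 \left(-15\right) - -87}{1065} = \left(-555 - -87\right) \frac{1}{1065} = \left(-555 + 87\right) \frac{1}{1065} = \left(-468\right) \frac{1}{1065} = - \frac{156}{355}$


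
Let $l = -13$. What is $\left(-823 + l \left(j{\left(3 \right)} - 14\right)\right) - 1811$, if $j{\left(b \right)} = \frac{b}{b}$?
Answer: $-2465$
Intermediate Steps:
$j{\left(b \right)} = 1$
$\left(-823 + l \left(j{\left(3 \right)} - 14\right)\right) - 1811 = \left(-823 - 13 \left(1 - 14\right)\right) - 1811 = \left(-823 - -169\right) - 1811 = \left(-823 + 169\right) - 1811 = -654 - 1811 = -2465$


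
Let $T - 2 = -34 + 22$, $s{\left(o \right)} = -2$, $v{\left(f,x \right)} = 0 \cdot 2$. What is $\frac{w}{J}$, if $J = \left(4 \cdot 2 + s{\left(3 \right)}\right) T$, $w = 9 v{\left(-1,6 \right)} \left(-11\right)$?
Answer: $0$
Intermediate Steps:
$v{\left(f,x \right)} = 0$
$T = -10$ ($T = 2 + \left(-34 + 22\right) = 2 - 12 = -10$)
$w = 0$ ($w = 9 \cdot 0 \left(-11\right) = 0 \left(-11\right) = 0$)
$J = -60$ ($J = \left(4 \cdot 2 - 2\right) \left(-10\right) = \left(8 - 2\right) \left(-10\right) = 6 \left(-10\right) = -60$)
$\frac{w}{J} = \frac{0}{-60} = 0 \left(- \frac{1}{60}\right) = 0$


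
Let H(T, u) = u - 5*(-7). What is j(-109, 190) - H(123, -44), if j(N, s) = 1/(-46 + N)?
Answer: 1394/155 ≈ 8.9935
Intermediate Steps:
H(T, u) = 35 + u (H(T, u) = u + 35 = 35 + u)
j(-109, 190) - H(123, -44) = 1/(-46 - 109) - (35 - 44) = 1/(-155) - 1*(-9) = -1/155 + 9 = 1394/155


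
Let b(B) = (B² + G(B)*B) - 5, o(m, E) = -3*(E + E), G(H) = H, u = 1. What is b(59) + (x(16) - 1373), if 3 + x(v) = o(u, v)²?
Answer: 14797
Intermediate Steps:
o(m, E) = -6*E
b(B) = -5 + 2*B² (b(B) = (B² + B*B) - 5 = (B² + B²) - 5 = 2*B² - 5 = -5 + 2*B²)
x(v) = -3 + 36*v² (x(v) = -3 + (-6*v)² = -3 + 36*v²)
b(59) + (x(16) - 1373) = (-5 + 2*59²) + ((-3 + 36*16²) - 1373) = (-5 + 2*3481) + ((-3 + 36*256) - 1373) = (-5 + 6962) + ((-3 + 9216) - 1373) = 6957 + (9213 - 1373) = 6957 + 7840 = 14797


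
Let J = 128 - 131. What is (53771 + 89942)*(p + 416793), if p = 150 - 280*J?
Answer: 60040848279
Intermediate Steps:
J = -3
p = 990 (p = 150 - 280*(-3) = 150 + 840 = 990)
(53771 + 89942)*(p + 416793) = (53771 + 89942)*(990 + 416793) = 143713*417783 = 60040848279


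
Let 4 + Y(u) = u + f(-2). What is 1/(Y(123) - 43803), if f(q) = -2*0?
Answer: -1/43684 ≈ -2.2892e-5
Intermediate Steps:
f(q) = 0
Y(u) = -4 + u (Y(u) = -4 + (u + 0) = -4 + u)
1/(Y(123) - 43803) = 1/((-4 + 123) - 43803) = 1/(119 - 43803) = 1/(-43684) = -1/43684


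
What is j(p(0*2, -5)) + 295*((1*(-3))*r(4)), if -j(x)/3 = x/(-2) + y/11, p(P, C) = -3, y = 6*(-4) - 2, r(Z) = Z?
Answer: -77823/22 ≈ -3537.4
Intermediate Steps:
y = -26 (y = -24 - 2 = -26)
j(x) = 78/11 + 3*x/2 (j(x) = -3*(x/(-2) - 26/11) = -3*(x*(-½) - 26*1/11) = -3*(-x/2 - 26/11) = -3*(-26/11 - x/2) = 78/11 + 3*x/2)
j(p(0*2, -5)) + 295*((1*(-3))*r(4)) = (78/11 + (3/2)*(-3)) + 295*((1*(-3))*4) = (78/11 - 9/2) + 295*(-3*4) = 57/22 + 295*(-12) = 57/22 - 3540 = -77823/22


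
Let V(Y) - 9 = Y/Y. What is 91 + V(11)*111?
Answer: 1201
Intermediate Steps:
V(Y) = 10 (V(Y) = 9 + Y/Y = 9 + 1 = 10)
91 + V(11)*111 = 91 + 10*111 = 91 + 1110 = 1201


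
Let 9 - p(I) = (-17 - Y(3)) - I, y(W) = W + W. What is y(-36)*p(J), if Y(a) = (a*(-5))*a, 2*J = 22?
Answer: 576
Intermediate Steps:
y(W) = 2*W
J = 11 (J = (½)*22 = 11)
Y(a) = -5*a² (Y(a) = (-5*a)*a = -5*a²)
p(I) = -19 + I (p(I) = 9 - ((-17 - (-5)*3²) - I) = 9 - ((-17 - (-5)*9) - I) = 9 - ((-17 - 1*(-45)) - I) = 9 - ((-17 + 45) - I) = 9 - (28 - I) = 9 + (-28 + I) = -19 + I)
y(-36)*p(J) = (2*(-36))*(-19 + 11) = -72*(-8) = 576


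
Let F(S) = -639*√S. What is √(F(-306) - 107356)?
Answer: √(-107356 - 1917*I*√34) ≈ 17.035 - 328.09*I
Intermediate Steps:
√(F(-306) - 107356) = √(-1917*I*√34 - 107356) = √(-107356 - 1917*I*√34)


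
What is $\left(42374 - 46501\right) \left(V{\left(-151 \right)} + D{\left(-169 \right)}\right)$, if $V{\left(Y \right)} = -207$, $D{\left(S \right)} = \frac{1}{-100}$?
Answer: $\frac{85433027}{100} \approx 8.5433 \cdot 10^{5}$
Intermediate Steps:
$D{\left(S \right)} = - \frac{1}{100}$
$\left(42374 - 46501\right) \left(V{\left(-151 \right)} + D{\left(-169 \right)}\right) = \left(42374 - 46501\right) \left(-207 - \frac{1}{100}\right) = \left(-4127\right) \left(- \frac{20701}{100}\right) = \frac{85433027}{100}$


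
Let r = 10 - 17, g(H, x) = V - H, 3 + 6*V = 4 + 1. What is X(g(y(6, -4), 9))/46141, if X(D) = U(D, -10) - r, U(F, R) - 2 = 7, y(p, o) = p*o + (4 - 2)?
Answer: 16/46141 ≈ 0.00034676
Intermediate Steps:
V = ⅓ (V = -½ + (4 + 1)/6 = -½ + (⅙)*5 = -½ + ⅚ = ⅓ ≈ 0.33333)
y(p, o) = 2 + o*p (y(p, o) = o*p + 2 = 2 + o*p)
U(F, R) = 9 (U(F, R) = 2 + 7 = 9)
g(H, x) = ⅓ - H
r = -7
X(D) = 16 (X(D) = 9 - 1*(-7) = 9 + 7 = 16)
X(g(y(6, -4), 9))/46141 = 16/46141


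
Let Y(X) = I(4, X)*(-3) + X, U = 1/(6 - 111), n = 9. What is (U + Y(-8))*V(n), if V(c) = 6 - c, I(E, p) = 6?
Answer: 2731/35 ≈ 78.029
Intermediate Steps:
U = -1/105 (U = 1/(-105) = -1/105 ≈ -0.0095238)
Y(X) = -18 + X (Y(X) = 6*(-3) + X = -18 + X)
(U + Y(-8))*V(n) = (-1/105 + (-18 - 8))*(6 - 1*9) = (-1/105 - 26)*(6 - 9) = -2731/105*(-3) = 2731/35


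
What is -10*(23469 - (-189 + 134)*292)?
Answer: -395290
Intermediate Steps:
-10*(23469 - (-189 + 134)*292) = -10*(23469 - (-55)*292) = -10*(23469 - 1*(-16060)) = -10*(23469 + 16060) = -10*39529 = -395290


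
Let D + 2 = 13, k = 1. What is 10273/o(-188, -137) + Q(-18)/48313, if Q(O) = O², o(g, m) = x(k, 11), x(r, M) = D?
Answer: 496323013/531443 ≈ 933.92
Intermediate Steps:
D = 11 (D = -2 + 13 = 11)
x(r, M) = 11
o(g, m) = 11
10273/o(-188, -137) + Q(-18)/48313 = 10273/11 + (-18)²/48313 = 10273*(1/11) + 324*(1/48313) = 10273/11 + 324/48313 = 496323013/531443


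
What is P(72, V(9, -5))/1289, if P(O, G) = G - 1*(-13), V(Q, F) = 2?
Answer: 15/1289 ≈ 0.011637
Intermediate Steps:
P(O, G) = 13 + G (P(O, G) = G + 13 = 13 + G)
P(72, V(9, -5))/1289 = (13 + 2)/1289 = 15*(1/1289) = 15/1289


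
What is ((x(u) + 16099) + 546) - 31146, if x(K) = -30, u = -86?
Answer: -14531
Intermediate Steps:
((x(u) + 16099) + 546) - 31146 = ((-30 + 16099) + 546) - 31146 = (16069 + 546) - 31146 = 16615 - 31146 = -14531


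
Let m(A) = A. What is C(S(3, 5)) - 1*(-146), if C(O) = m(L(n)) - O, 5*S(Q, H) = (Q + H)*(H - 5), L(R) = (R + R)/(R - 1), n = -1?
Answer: 147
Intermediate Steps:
L(R) = 2*R/(-1 + R) (L(R) = (2*R)/(-1 + R) = 2*R/(-1 + R))
S(Q, H) = (-5 + H)*(H + Q)/5 (S(Q, H) = ((Q + H)*(H - 5))/5 = ((H + Q)*(-5 + H))/5 = ((-5 + H)*(H + Q))/5 = (-5 + H)*(H + Q)/5)
C(O) = 1 - O (C(O) = 2*(-1)/(-1 - 1) - O = 2*(-1)/(-2) - O = 2*(-1)*(-½) - O = 1 - O)
C(S(3, 5)) - 1*(-146) = (1 - (-1*5 - 1*3 + (⅕)*5² + (⅕)*5*3)) - 1*(-146) = (1 - (-5 - 3 + (⅕)*25 + 3)) + 146 = (1 - (-5 - 3 + 5 + 3)) + 146 = (1 - 1*0) + 146 = (1 + 0) + 146 = 1 + 146 = 147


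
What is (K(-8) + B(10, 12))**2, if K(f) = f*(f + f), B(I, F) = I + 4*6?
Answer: 26244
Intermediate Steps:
B(I, F) = 24 + I (B(I, F) = I + 24 = 24 + I)
K(f) = 2*f**2 (K(f) = f*(2*f) = 2*f**2)
(K(-8) + B(10, 12))**2 = (2*(-8)**2 + (24 + 10))**2 = (2*64 + 34)**2 = (128 + 34)**2 = 162**2 = 26244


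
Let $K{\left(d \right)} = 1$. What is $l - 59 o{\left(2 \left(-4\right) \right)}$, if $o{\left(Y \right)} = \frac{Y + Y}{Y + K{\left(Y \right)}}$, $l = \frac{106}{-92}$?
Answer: $- \frac{43795}{322} \approx -136.01$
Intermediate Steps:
$l = - \frac{53}{46}$ ($l = 106 \left(- \frac{1}{92}\right) = - \frac{53}{46} \approx -1.1522$)
$o{\left(Y \right)} = \frac{2 Y}{1 + Y}$ ($o{\left(Y \right)} = \frac{Y + Y}{Y + 1} = \frac{2 Y}{1 + Y}$)
$l - 59 o{\left(2 \left(-4\right) \right)} = - \frac{53}{46} - 59 \frac{2 \cdot 2 \left(-4\right)}{1 + 2 \left(-4\right)} = - \frac{53}{46} - 59 \cdot 2 \left(-8\right) \frac{1}{1 - 8} = - \frac{53}{46} - 59 \cdot 2 \left(-8\right) \frac{1}{-7} = - \frac{53}{46} - 59 \cdot 2 \left(-8\right) \left(- \frac{1}{7}\right) = - \frac{53}{46} - \frac{944}{7} = - \frac{43795}{322}$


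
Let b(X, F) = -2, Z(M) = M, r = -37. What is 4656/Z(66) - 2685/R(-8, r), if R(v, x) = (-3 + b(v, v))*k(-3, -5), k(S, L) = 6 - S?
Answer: 4297/33 ≈ 130.21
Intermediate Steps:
R(v, x) = -45 (R(v, x) = (-3 - 2)*(6 - 1*(-3)) = -5*(6 + 3) = -5*9 = -45)
4656/Z(66) - 2685/R(-8, r) = 4656/66 - 2685/(-45) = 4656*(1/66) - 2685*(-1/45) = 776/11 + 179/3 = 4297/33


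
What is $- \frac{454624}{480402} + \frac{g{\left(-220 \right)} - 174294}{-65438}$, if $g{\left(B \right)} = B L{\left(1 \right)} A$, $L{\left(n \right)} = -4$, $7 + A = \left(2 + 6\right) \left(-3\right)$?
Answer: $\frac{16771716859}{7859136519} \approx 2.134$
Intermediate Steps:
$A = -31$ ($A = -7 + \left(2 + 6\right) \left(-3\right) = -7 + 8 \left(-3\right) = -7 - 24 = -31$)
$g{\left(B \right)} = 124 B$ ($g{\left(B \right)} = B \left(-4\right) \left(-31\right) = - 4 B \left(-31\right) = 124 B$)
$- \frac{454624}{480402} + \frac{g{\left(-220 \right)} - 174294}{-65438} = - \frac{454624}{480402} + \frac{124 \left(-220\right) - 174294}{-65438} = \left(-454624\right) \frac{1}{480402} + \left(-27280 - 174294\right) \left(- \frac{1}{65438}\right) = - \frac{227312}{240201} - - \frac{100787}{32719} = - \frac{227312}{240201} + \frac{100787}{32719} = \frac{16771716859}{7859136519}$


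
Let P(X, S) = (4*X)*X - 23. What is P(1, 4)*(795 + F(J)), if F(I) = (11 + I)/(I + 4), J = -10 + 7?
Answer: -15257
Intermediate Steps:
J = -3
F(I) = (11 + I)/(4 + I)
P(X, S) = -23 + 4*X² (P(X, S) = 4*X² - 23 = -23 + 4*X²)
P(1, 4)*(795 + F(J)) = (-23 + 4*1²)*(795 + (11 - 3)/(4 - 3)) = (-23 + 4*1)*(795 + 8/1) = (-23 + 4)*(795 + 1*8) = -19*(795 + 8) = -19*803 = -15257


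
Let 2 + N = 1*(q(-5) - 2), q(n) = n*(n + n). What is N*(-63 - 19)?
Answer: -3772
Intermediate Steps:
q(n) = 2*n**2 (q(n) = n*(2*n) = 2*n**2)
N = 46 (N = -2 + 1*(2*(-5)**2 - 2) = -2 + 1*(2*25 - 2) = -2 + 1*(50 - 2) = -2 + 1*48 = -2 + 48 = 46)
N*(-63 - 19) = 46*(-63 - 19) = 46*(-82) = -3772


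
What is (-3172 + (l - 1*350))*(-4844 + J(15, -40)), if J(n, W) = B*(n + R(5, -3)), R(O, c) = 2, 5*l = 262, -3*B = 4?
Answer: 50656160/3 ≈ 1.6885e+7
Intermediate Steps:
B = -4/3 (B = -⅓*4 = -4/3 ≈ -1.3333)
l = 262/5 (l = (⅕)*262 = 262/5 ≈ 52.400)
J(n, W) = -8/3 - 4*n/3 (J(n, W) = -4*(n + 2)/3 = -4*(2 + n)/3 = -8/3 - 4*n/3)
(-3172 + (l - 1*350))*(-4844 + J(15, -40)) = (-3172 + (262/5 - 1*350))*(-4844 + (-8/3 - 4/3*15)) = (-3172 + (262/5 - 350))*(-4844 + (-8/3 - 20)) = (-3172 - 1488/5)*(-4844 - 68/3) = -17348/5*(-14600/3) = 50656160/3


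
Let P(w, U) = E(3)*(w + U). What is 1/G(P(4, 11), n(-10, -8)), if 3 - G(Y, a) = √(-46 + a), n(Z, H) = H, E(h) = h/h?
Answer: 1/21 + I*√6/21 ≈ 0.047619 + 0.11664*I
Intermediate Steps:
E(h) = 1
P(w, U) = U + w (P(w, U) = 1*(w + U) = 1*(U + w) = U + w)
G(Y, a) = 3 - √(-46 + a)
1/G(P(4, 11), n(-10, -8)) = 1/(3 - √(-46 - 8)) = 1/(3 - √(-54)) = 1/(3 - 3*I*√6)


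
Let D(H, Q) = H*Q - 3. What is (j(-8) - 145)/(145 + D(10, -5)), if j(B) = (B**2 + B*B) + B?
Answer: -25/92 ≈ -0.27174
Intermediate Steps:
D(H, Q) = -3 + H*Q
j(B) = B + 2*B**2 (j(B) = (B**2 + B**2) + B = 2*B**2 + B = B + 2*B**2)
(j(-8) - 145)/(145 + D(10, -5)) = (-8*(1 + 2*(-8)) - 145)/(145 + (-3 + 10*(-5))) = (-8*(1 - 16) - 145)/(145 + (-3 - 50)) = (-8*(-15) - 145)/(145 - 53) = (120 - 145)/92 = (1/92)*(-25) = -25/92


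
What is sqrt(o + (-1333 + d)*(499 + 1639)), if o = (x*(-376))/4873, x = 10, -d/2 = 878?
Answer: I*sqrt(156826150646858)/4873 ≈ 2569.9*I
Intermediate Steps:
d = -1756 (d = -2*878 = -1756)
o = -3760/4873 (o = (10*(-376))/4873 = -3760*1/4873 = -3760/4873 ≈ -0.77160)
sqrt(o + (-1333 + d)*(499 + 1639)) = sqrt(-3760/4873 + (-1333 - 1756)*(499 + 1639)) = sqrt(-3760/4873 - 3089*2138) = sqrt(-3760/4873 - 6604282) = sqrt(-32182669946/4873) = I*sqrt(156826150646858)/4873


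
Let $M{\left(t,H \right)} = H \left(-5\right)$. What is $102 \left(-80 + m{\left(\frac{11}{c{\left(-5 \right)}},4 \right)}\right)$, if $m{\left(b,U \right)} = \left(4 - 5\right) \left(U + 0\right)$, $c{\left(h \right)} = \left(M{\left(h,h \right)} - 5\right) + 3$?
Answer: $-8568$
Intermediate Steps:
$M{\left(t,H \right)} = - 5 H$
$c{\left(h \right)} = -2 - 5 h$ ($c{\left(h \right)} = \left(- 5 h - 5\right) + 3 = \left(-5 - 5 h\right) + 3 = -2 - 5 h$)
$m{\left(b,U \right)} = - U$
$102 \left(-80 + m{\left(\frac{11}{c{\left(-5 \right)}},4 \right)}\right) = 102 \left(-80 - 4\right) = 102 \left(-84\right) = -8568$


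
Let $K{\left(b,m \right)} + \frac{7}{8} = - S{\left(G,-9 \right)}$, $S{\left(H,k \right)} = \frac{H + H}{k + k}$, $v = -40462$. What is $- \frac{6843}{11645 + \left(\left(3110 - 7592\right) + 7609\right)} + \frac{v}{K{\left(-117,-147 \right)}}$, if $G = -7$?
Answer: $\frac{14344640497}{585956} \approx 24481.0$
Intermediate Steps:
$S{\left(H,k \right)} = \frac{H}{k}$ ($S{\left(H,k \right)} = \frac{2 H}{2 k} = 2 H \frac{1}{2 k} = \frac{H}{k}$)
$K{\left(b,m \right)} = - \frac{119}{72}$ ($K{\left(b,m \right)} = - \frac{7}{8} - - \frac{7}{-9} = - \frac{7}{8} - \left(-7\right) \left(- \frac{1}{9}\right) = - \frac{7}{8} - \frac{7}{9} = - \frac{119}{72}$)
$- \frac{6843}{11645 + \left(\left(3110 - 7592\right) + 7609\right)} + \frac{v}{K{\left(-117,-147 \right)}} = - \frac{6843}{11645 + \left(\left(3110 - 7592\right) + 7609\right)} - \frac{40462}{- \frac{119}{72}} = - \frac{6843}{11645 + \left(-4482 + 7609\right)} - - \frac{2913264}{119} = - \frac{6843}{11645 + 3127} + \frac{2913264}{119} = - \frac{6843}{14772} + \frac{2913264}{119} = \left(-6843\right) \frac{1}{14772} + \frac{2913264}{119} = - \frac{2281}{4924} + \frac{2913264}{119} = \frac{14344640497}{585956}$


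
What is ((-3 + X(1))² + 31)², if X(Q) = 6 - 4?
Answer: 1024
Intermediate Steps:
X(Q) = 2
((-3 + X(1))² + 31)² = ((-3 + 2)² + 31)² = ((-1)² + 31)² = (1 + 31)² = 32² = 1024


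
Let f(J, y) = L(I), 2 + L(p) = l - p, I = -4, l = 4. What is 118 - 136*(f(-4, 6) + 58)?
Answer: -8586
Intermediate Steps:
L(p) = 2 - p (L(p) = -2 + (4 - p) = 2 - p)
f(J, y) = 6 (f(J, y) = 2 - 1*(-4) = 2 + 4 = 6)
118 - 136*(f(-4, 6) + 58) = 118 - 136*(6 + 58) = 118 - 136*64 = 118 - 8704 = -8586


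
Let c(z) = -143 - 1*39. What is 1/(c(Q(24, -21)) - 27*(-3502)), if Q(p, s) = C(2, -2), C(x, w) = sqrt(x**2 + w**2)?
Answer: 1/94372 ≈ 1.0596e-5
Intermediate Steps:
C(x, w) = sqrt(w**2 + x**2)
Q(p, s) = 2*sqrt(2) (Q(p, s) = sqrt((-2)**2 + 2**2) = sqrt(4 + 4) = sqrt(8) = 2*sqrt(2))
c(z) = -182 (c(z) = -143 - 39 = -182)
1/(c(Q(24, -21)) - 27*(-3502)) = 1/(-182 - 27*(-3502)) = 1/(-182 + 94554) = 1/94372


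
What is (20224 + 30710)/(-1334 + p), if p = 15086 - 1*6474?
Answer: 8489/1213 ≈ 6.9984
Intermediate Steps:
p = 8612 (p = 15086 - 6474 = 8612)
(20224 + 30710)/(-1334 + p) = (20224 + 30710)/(-1334 + 8612) = 50934/7278 = 50934*(1/7278) = 8489/1213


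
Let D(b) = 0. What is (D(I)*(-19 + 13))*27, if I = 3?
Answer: 0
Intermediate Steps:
(D(I)*(-19 + 13))*27 = (0*(-19 + 13))*27 = (0*(-6))*27 = 0*27 = 0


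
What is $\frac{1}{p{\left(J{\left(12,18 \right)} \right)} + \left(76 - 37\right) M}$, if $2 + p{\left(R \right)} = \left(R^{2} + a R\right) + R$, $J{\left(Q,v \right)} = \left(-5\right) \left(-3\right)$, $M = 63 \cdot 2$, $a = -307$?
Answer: $\frac{1}{547} \approx 0.0018282$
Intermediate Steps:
$M = 126$
$J{\left(Q,v \right)} = 15$
$p{\left(R \right)} = -2 + R^{2} - 306 R$ ($p{\left(R \right)} = -2 + \left(\left(R^{2} - 307 R\right) + R\right) = -2 + \left(R^{2} - 306 R\right) = -2 + R^{2} - 306 R$)
$\frac{1}{p{\left(J{\left(12,18 \right)} \right)} + \left(76 - 37\right) M} = \frac{1}{\left(-2 + 15^{2} - 4590\right) + \left(76 - 37\right) 126} = \frac{1}{\left(-2 + 225 - 4590\right) + 39 \cdot 126} = \frac{1}{-4367 + 4914} = \frac{1}{547}$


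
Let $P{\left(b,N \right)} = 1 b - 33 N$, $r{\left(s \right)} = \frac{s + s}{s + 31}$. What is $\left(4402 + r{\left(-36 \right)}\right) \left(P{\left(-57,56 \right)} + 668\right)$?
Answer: $- \frac{27315434}{5} \approx -5.4631 \cdot 10^{6}$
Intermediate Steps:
$r{\left(s \right)} = \frac{2 s}{31 + s}$
$P{\left(b,N \right)} = b - 33 N$
$\left(4402 + r{\left(-36 \right)}\right) \left(P{\left(-57,56 \right)} + 668\right) = \left(4402 + 2 \left(-36\right) \frac{1}{31 - 36}\right) \left(\left(-57 - 1848\right) + 668\right) = \left(4402 + 2 \left(-36\right) \frac{1}{-5}\right) \left(\left(-57 - 1848\right) + 668\right) = \left(4402 + 2 \left(-36\right) \left(- \frac{1}{5}\right)\right) \left(-1905 + 668\right) = \left(4402 + \frac{72}{5}\right) \left(-1237\right) = \frac{22082}{5} \left(-1237\right) = - \frac{27315434}{5}$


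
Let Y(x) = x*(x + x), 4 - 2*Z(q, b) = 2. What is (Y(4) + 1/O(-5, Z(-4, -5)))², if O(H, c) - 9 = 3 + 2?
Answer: 201601/196 ≈ 1028.6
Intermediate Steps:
Z(q, b) = 1 (Z(q, b) = 2 - ½*2 = 2 - 1 = 1)
O(H, c) = 14 (O(H, c) = 9 + (3 + 2) = 9 + 5 = 14)
Y(x) = 2*x² (Y(x) = x*(2*x) = 2*x²)
(Y(4) + 1/O(-5, Z(-4, -5)))² = (2*4² + 1/14)² = (2*16 + 1/14)² = (32 + 1/14)² = (449/14)² = 201601/196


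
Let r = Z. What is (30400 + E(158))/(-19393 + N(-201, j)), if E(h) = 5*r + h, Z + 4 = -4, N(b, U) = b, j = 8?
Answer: -15259/9797 ≈ -1.5575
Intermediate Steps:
Z = -8 (Z = -4 - 4 = -8)
r = -8
E(h) = -40 + h (E(h) = 5*(-8) + h = -40 + h)
(30400 + E(158))/(-19393 + N(-201, j)) = (30400 + (-40 + 158))/(-19393 - 201) = (30400 + 118)/(-19594) = 30518*(-1/19594) = -15259/9797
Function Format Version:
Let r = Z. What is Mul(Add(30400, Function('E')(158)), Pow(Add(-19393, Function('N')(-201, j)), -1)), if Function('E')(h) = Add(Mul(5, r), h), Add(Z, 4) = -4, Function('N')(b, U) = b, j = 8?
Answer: Rational(-15259, 9797) ≈ -1.5575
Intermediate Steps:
Z = -8 (Z = Add(-4, -4) = -8)
r = -8
Function('E')(h) = Add(-40, h) (Function('E')(h) = Add(Mul(5, -8), h) = Add(-40, h))
Mul(Add(30400, Function('E')(158)), Pow(Add(-19393, Function('N')(-201, j)), -1)) = Mul(Add(30400, Add(-40, 158)), Pow(Add(-19393, -201), -1)) = Mul(Add(30400, 118), Pow(-19594, -1)) = Mul(30518, Rational(-1, 19594)) = Rational(-15259, 9797)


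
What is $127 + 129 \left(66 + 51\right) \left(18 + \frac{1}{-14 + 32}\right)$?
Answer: $\frac{545279}{2} \approx 2.7264 \cdot 10^{5}$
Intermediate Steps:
$127 + 129 \left(66 + 51\right) \left(18 + \frac{1}{-14 + 32}\right) = 127 + 129 \cdot 117 \left(18 + \frac{1}{18}\right) = 127 + 129 \cdot 117 \cdot \frac{325}{18} = 127 + 129 \cdot \frac{4225}{2} = 127 + \frac{545025}{2} = \frac{545279}{2}$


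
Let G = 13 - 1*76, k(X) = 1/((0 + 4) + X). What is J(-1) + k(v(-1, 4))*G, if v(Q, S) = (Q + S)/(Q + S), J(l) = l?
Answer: -68/5 ≈ -13.600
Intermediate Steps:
v(Q, S) = 1
k(X) = 1/(4 + X)
G = -63 (G = 13 - 76 = -63)
J(-1) + k(v(-1, 4))*G = -1 - 63/(4 + 1) = -1 - 63/5 = -68/5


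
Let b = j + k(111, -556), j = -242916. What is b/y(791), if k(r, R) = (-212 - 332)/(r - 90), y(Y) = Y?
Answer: -5101780/16611 ≈ -307.13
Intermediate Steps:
k(r, R) = -544/(-90 + r)
b = -5101780/21 (b = -242916 - 544/(-90 + 111) = -242916 - 544/21 = -5101780/21 ≈ -2.4294e+5)
b/y(791) = -5101780/21/791 = -5101780/21*1/791 = -5101780/16611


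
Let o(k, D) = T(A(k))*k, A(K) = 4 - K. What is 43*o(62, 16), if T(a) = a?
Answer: -154628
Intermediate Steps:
o(k, D) = k*(4 - k) (o(k, D) = (4 - k)*k = k*(4 - k))
43*o(62, 16) = 43*(62*(4 - 1*62)) = 43*(62*(4 - 62)) = 43*(62*(-58)) = 43*(-3596) = -154628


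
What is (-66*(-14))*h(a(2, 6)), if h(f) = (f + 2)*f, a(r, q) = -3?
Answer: 2772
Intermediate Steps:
h(f) = f*(2 + f) (h(f) = (2 + f)*f = f*(2 + f))
(-66*(-14))*h(a(2, 6)) = (-66*(-14))*(-3*(2 - 3)) = (-33*(-28))*(-3*(-1)) = 924*3 = 2772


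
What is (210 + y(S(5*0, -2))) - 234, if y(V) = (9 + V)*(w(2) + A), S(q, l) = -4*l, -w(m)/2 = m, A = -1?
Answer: -109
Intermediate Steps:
w(m) = -2*m
y(V) = -45 - 5*V (y(V) = (9 + V)*(-2*2 - 1) = (9 + V)*(-4 - 1) = (9 + V)*(-5) = -45 - 5*V)
(210 + y(S(5*0, -2))) - 234 = (210 + (-45 - (-20)*(-2))) - 234 = (210 + (-45 - 5*8)) - 234 = (210 + (-45 - 40)) - 234 = (210 - 85) - 234 = 125 - 234 = -109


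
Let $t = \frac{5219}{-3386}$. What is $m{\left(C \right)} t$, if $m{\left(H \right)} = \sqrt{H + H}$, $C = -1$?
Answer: $- \frac{5219 i \sqrt{2}}{3386} \approx - 2.1798 i$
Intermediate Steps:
$m{\left(H \right)} = \sqrt{2} \sqrt{H}$ ($m{\left(H \right)} = \sqrt{2 H} = \sqrt{2} \sqrt{H}$)
$t = - \frac{5219}{3386}$ ($t = 5219 \left(- \frac{1}{3386}\right) = - \frac{5219}{3386} \approx -1.5413$)
$m{\left(C \right)} t = \sqrt{2} \sqrt{-1} \left(- \frac{5219}{3386}\right) = \sqrt{2} i \left(- \frac{5219}{3386}\right) = i \sqrt{2} \left(- \frac{5219}{3386}\right) = - \frac{5219 i \sqrt{2}}{3386}$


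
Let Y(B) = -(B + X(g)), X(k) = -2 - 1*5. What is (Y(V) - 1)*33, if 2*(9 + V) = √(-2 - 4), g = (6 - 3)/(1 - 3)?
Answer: 495 - 33*I*√6/2 ≈ 495.0 - 40.417*I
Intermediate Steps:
g = -3/2 (g = 3/(-2) = 3*(-½) = -3/2 ≈ -1.5000)
X(k) = -7 (X(k) = -2 - 5 = -7)
V = -9 + I*√6/2 (V = -9 + √(-2 - 4)/2 = -9 + √(-6)/2 = -9 + (I*√6)/2 = -9 + I*√6/2 ≈ -9.0 + 1.2247*I)
Y(B) = 7 - B (Y(B) = -(B - 7) = -(-7 + B) = 7 - B)
(Y(V) - 1)*33 = ((7 - (-9 + I*√6/2)) - 1)*33 = ((7 + (9 - I*√6/2)) - 1)*33 = ((16 - I*√6/2) - 1)*33 = (15 - I*√6/2)*33 = 495 - 33*I*√6/2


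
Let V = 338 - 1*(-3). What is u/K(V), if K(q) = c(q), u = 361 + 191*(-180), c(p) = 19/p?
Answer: -11600479/19 ≈ -6.1055e+5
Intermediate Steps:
V = 341 (V = 338 + 3 = 341)
u = -34019 (u = 361 - 34380 = -34019)
K(q) = 19/q
u/K(V) = -34019/(19/341) = -34019/(19*(1/341)) = -34019/19/341 = -34019*341/19 = -11600479/19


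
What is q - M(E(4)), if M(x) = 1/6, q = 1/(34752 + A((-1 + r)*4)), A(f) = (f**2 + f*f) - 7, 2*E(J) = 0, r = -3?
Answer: -35251/211542 ≈ -0.16664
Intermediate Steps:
E(J) = 0 (E(J) = (1/2)*0 = 0)
A(f) = -7 + 2*f**2 (A(f) = (f**2 + f**2) - 7 = 2*f**2 - 7 = -7 + 2*f**2)
q = 1/35257 (q = 1/(34752 + (-7 + 2*((-1 - 3)*4)**2)) = 1/(34752 + (-7 + 2*(-4*4)**2)) = 1/(34752 + (-7 + 2*(-16)**2)) = 1/(34752 + (-7 + 2*256)) = 1/(34752 + (-7 + 512)) = 1/(34752 + 505) = 1/35257 ≈ 2.8363e-5)
M(x) = 1/6
q - M(E(4)) = 1/35257 - 1*1/6 = 1/35257 - 1/6 = -35251/211542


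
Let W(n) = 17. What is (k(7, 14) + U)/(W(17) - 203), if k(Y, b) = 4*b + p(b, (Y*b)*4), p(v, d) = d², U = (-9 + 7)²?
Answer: -76862/93 ≈ -826.47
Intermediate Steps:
U = 4 (U = (-2)² = 4)
k(Y, b) = 4*b + 16*Y²*b² (k(Y, b) = 4*b + ((Y*b)*4)² = 4*b + (4*Y*b)² = 4*b + 16*Y²*b²)
(k(7, 14) + U)/(W(17) - 203) = (4*14*(1 + 4*14*7²) + 4)/(17 - 203) = (4*14*(1 + 4*14*49) + 4)/(-186) = (4*14*(1 + 2744) + 4)*(-1/186) = (4*14*2745 + 4)*(-1/186) = (153720 + 4)*(-1/186) = 153724*(-1/186) = -76862/93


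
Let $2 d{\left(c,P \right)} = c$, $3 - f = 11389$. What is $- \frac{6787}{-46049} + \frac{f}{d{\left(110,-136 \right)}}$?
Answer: $- \frac{523940629}{2532695} \approx -206.87$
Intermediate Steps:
$f = -11386$ ($f = 3 - 11389 = -11386$)
$d{\left(c,P \right)} = \frac{c}{2}$
$- \frac{6787}{-46049} + \frac{f}{d{\left(110,-136 \right)}} = - \frac{6787}{-46049} - \frac{11386}{\frac{1}{2} \cdot 110} = \left(-6787\right) \left(- \frac{1}{46049}\right) - \frac{11386}{55} = \frac{6787}{46049} - \frac{11386}{55} = - \frac{523940629}{2532695}$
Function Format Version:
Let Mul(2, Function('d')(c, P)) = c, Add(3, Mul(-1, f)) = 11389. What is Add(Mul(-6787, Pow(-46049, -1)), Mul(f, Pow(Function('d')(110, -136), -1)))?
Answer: Rational(-523940629, 2532695) ≈ -206.87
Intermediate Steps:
f = -11386 (f = Add(3, Mul(-1, 11389)) = Add(3, -11389) = -11386)
Function('d')(c, P) = Mul(Rational(1, 2), c)
Add(Mul(-6787, Pow(-46049, -1)), Mul(f, Pow(Function('d')(110, -136), -1))) = Add(Mul(-6787, Pow(-46049, -1)), Mul(-11386, Pow(Mul(Rational(1, 2), 110), -1))) = Add(Mul(-6787, Rational(-1, 46049)), Mul(-11386, Pow(55, -1))) = Add(Rational(6787, 46049), Mul(-11386, Rational(1, 55))) = Add(Rational(6787, 46049), Rational(-11386, 55)) = Rational(-523940629, 2532695)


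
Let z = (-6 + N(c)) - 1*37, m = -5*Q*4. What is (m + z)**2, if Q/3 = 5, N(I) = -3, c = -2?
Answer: 119716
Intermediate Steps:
Q = 15 (Q = 3*5 = 15)
m = -300 (m = -5*15*4 = -75*4 = -300)
z = -46 (z = (-6 - 3) - 1*37 = -9 - 37 = -46)
(m + z)**2 = (-300 - 46)**2 = (-346)**2 = 119716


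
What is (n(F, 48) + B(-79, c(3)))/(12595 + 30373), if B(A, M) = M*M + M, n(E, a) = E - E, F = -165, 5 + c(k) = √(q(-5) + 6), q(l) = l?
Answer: 3/10742 ≈ 0.00027928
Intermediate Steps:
c(k) = -4 (c(k) = -5 + √(-5 + 6) = -5 + √1 = -5 + 1 = -4)
n(E, a) = 0
B(A, M) = M + M² (B(A, M) = M² + M = M + M²)
(n(F, 48) + B(-79, c(3)))/(12595 + 30373) = (0 - 4*(1 - 4))/(12595 + 30373) = (0 - 4*(-3))/42968 = (0 + 12)*(1/42968) = 12*(1/42968) = 3/10742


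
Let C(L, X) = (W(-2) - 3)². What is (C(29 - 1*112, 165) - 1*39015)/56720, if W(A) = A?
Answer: -3899/5672 ≈ -0.68741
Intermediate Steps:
C(L, X) = 25 (C(L, X) = (-2 - 3)² = (-5)² = 25)
(C(29 - 1*112, 165) - 1*39015)/56720 = (25 - 1*39015)/56720 = (25 - 39015)*(1/56720) = -38990*1/56720 = -3899/5672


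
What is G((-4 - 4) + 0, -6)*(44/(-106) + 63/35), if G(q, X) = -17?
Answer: -6239/265 ≈ -23.543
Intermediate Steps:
G((-4 - 4) + 0, -6)*(44/(-106) + 63/35) = -17*(44/(-106) + 63/35) = -17*(44*(-1/106) + 63*(1/35)) = -17*(-22/53 + 9/5) = -17*367/265 = -6239/265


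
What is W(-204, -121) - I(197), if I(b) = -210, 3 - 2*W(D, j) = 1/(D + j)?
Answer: 68738/325 ≈ 211.50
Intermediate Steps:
W(D, j) = 3/2 - 1/(2*(D + j))
W(-204, -121) - I(197) = (-1 + 3*(-204) + 3*(-121))/(2*(-204 - 121)) - 1*(-210) = (1/2)*(-1 - 612 - 363)/(-325) + 210 = (1/2)*(-1/325)*(-976) + 210 = 488/325 + 210 = 68738/325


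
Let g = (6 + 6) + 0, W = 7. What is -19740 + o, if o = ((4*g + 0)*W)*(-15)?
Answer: -24780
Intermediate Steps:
g = 12 (g = 12 + 0 = 12)
o = -5040 (o = ((4*12 + 0)*7)*(-15) = ((48 + 0)*7)*(-15) = (48*7)*(-15) = 336*(-15) = -5040)
-19740 + o = -19740 - 5040 = -24780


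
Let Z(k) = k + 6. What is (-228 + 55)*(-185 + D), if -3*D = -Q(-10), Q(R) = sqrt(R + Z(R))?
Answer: 32005 - 173*I*sqrt(14)/3 ≈ 32005.0 - 215.77*I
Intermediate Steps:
Z(k) = 6 + k
Q(R) = sqrt(6 + 2*R) (Q(R) = sqrt(R + (6 + R)) = sqrt(6 + 2*R))
D = I*sqrt(14)/3 (D = -(-1)*sqrt(6 + 2*(-10))/3 = -(-1)*sqrt(6 - 20)/3 = -(-1)*sqrt(-14)/3 = -(-1)*I*sqrt(14)/3 = I*sqrt(14)/3 ≈ 1.2472*I)
(-228 + 55)*(-185 + D) = (-228 + 55)*(-185 + I*sqrt(14)/3) = -173*(-185 + I*sqrt(14)/3) = 32005 - 173*I*sqrt(14)/3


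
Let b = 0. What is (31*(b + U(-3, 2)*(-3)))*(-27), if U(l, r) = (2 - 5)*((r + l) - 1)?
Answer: 15066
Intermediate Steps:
U(l, r) = 3 - 3*l - 3*r (U(l, r) = -3*((l + r) - 1) = -3*(-1 + l + r) = 3 - 3*l - 3*r)
(31*(b + U(-3, 2)*(-3)))*(-27) = (31*(0 + (3 - 3*(-3) - 3*2)*(-3)))*(-27) = (31*(0 + (3 + 9 - 6)*(-3)))*(-27) = (31*(0 + 6*(-3)))*(-27) = (31*(0 - 18))*(-27) = (31*(-18))*(-27) = -558*(-27) = 15066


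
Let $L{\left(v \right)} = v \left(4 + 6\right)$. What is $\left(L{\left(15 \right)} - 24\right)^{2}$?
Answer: $15876$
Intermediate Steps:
$L{\left(v \right)} = 10 v$ ($L{\left(v \right)} = v 10 = 10 v$)
$\left(L{\left(15 \right)} - 24\right)^{2} = \left(10 \cdot 15 - 24\right)^{2} = \left(150 - 24\right)^{2} = 126^{2} = 15876$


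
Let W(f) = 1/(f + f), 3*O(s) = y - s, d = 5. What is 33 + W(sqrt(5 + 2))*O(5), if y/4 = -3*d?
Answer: 33 - 65*sqrt(7)/42 ≈ 28.905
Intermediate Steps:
y = -60 (y = 4*(-3*5) = 4*(-15) = -60)
O(s) = -20 - s/3 (O(s) = (-60 - s)/3 = -20 - s/3)
W(f) = 1/(2*f)
33 + W(sqrt(5 + 2))*O(5) = 33 + (1/(2*(sqrt(5 + 2))))*(-20 - 1/3*5) = 33 + (1/(2*(sqrt(7))))*(-20 - 5/3) = 33 + ((sqrt(7)/7)/2)*(-65/3) = 33 + (sqrt(7)/14)*(-65/3) = 33 - 65*sqrt(7)/42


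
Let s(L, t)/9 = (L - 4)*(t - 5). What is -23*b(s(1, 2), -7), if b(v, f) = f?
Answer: 161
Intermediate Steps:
s(L, t) = 9*(-5 + t)*(-4 + L) (s(L, t) = 9*((L - 4)*(t - 5)) = 9*((-4 + L)*(-5 + t)) = 9*((-5 + t)*(-4 + L)) = 9*(-5 + t)*(-4 + L))
-23*b(s(1, 2), -7) = -23*(-7) = 161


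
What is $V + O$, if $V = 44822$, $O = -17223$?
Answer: $27599$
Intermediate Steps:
$V + O = 44822 - 17223 = 27599$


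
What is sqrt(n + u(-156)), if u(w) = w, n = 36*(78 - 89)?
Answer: 2*I*sqrt(138) ≈ 23.495*I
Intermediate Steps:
n = -396 (n = 36*(-11) = -396)
sqrt(n + u(-156)) = sqrt(-396 - 156) = sqrt(-552) = 2*I*sqrt(138)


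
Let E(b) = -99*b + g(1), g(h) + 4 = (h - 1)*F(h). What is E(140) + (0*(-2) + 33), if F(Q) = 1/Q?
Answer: -13831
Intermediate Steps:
g(h) = -4 + (-1 + h)/h (g(h) = -4 + (h - 1)/h = -4 + (-1 + h)/h)
E(b) = -4 - 99*b (E(b) = -99*b + (-3 - 1/1) = -99*b + (-3 - 1*1) = -99*b + (-3 - 1) = -99*b - 4 = -4 - 99*b)
E(140) + (0*(-2) + 33) = (-4 - 99*140) + (0*(-2) + 33) = (-4 - 13860) + (0 + 33) = -13864 + 33 = -13831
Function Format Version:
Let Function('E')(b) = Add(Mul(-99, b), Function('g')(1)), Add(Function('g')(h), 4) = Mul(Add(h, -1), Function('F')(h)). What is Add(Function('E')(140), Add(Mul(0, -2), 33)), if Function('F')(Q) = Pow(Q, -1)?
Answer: -13831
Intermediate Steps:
Function('g')(h) = Add(-4, Mul(Pow(h, -1), Add(-1, h))) (Function('g')(h) = Add(-4, Mul(Add(h, -1), Pow(h, -1))) = Add(-4, Mul(Add(-1, h), Pow(h, -1))) = Add(-4, Mul(Pow(h, -1), Add(-1, h))))
Function('E')(b) = Add(-4, Mul(-99, b)) (Function('E')(b) = Add(Mul(-99, b), Add(-3, Mul(-1, Pow(1, -1)))) = Add(Mul(-99, b), Add(-3, Mul(-1, 1))) = Add(Mul(-99, b), Add(-3, -1)) = Add(Mul(-99, b), -4) = Add(-4, Mul(-99, b)))
Add(Function('E')(140), Add(Mul(0, -2), 33)) = Add(Add(-4, Mul(-99, 140)), Add(Mul(0, -2), 33)) = Add(Add(-4, -13860), Add(0, 33)) = Add(-13864, 33) = -13831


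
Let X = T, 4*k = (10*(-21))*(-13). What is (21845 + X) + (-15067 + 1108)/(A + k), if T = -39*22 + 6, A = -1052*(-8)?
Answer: 381981703/18197 ≈ 20991.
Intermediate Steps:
k = 1365/2 (k = ((10*(-21))*(-13))/4 = (-210*(-13))/4 = (1/4)*2730 = 1365/2 ≈ 682.50)
A = 8416
T = -852 (T = -858 + 6 = -852)
X = -852
(21845 + X) + (-15067 + 1108)/(A + k) = (21845 - 852) + (-15067 + 1108)/(8416 + 1365/2) = 20993 - 13959/18197/2 = 20993 - 13959*2/18197 = 20993 - 27918/18197 = 381981703/18197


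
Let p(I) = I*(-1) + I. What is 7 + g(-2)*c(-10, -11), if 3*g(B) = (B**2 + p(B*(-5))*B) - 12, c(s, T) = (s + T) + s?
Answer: 269/3 ≈ 89.667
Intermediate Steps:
p(I) = 0 (p(I) = -I + I = 0)
c(s, T) = T + 2*s (c(s, T) = (T + s) + s = T + 2*s)
g(B) = -4 + B**2/3 (g(B) = ((B**2 + 0*B) - 12)/3 = ((B**2 + 0) - 12)/3 = (B**2 - 12)/3 = (-12 + B**2)/3 = -4 + B**2/3)
7 + g(-2)*c(-10, -11) = 7 + (-4 + (1/3)*(-2)**2)*(-11 + 2*(-10)) = 7 + (-4 + (1/3)*4)*(-11 - 20) = 7 + (-4 + 4/3)*(-31) = 7 - 8/3*(-31) = 7 + 248/3 = 269/3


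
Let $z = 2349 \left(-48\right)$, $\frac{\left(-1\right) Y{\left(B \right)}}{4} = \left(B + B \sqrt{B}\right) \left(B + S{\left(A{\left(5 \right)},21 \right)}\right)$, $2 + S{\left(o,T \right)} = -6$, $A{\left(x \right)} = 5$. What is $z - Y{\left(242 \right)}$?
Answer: $113760 + 2491632 \sqrt{2} \approx 3.6375 \cdot 10^{6}$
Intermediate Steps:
$S{\left(o,T \right)} = -8$ ($S{\left(o,T \right)} = -2 - 6 = -8$)
$Y{\left(B \right)} = - 4 \left(-8 + B\right) \left(B + B^{\frac{3}{2}}\right)$ ($Y{\left(B \right)} = - 4 \left(B + B \sqrt{B}\right) \left(B - 8\right) = - 4 \left(B + B^{\frac{3}{2}}\right) \left(-8 + B\right) = - 4 \left(-8 + B\right) \left(B + B^{\frac{3}{2}}\right)$)
$z = -112752$
$z - Y{\left(242 \right)} = -112752 - \left(- 4 \cdot 242^{2} - 4 \cdot 242^{\frac{5}{2}} + 32 \cdot 242 + 32 \cdot 242^{\frac{3}{2}}\right) = -112752 - \left(\left(-4\right) 58564 - 4 \cdot 644204 \sqrt{2} + 7744 + 32 \cdot 2662 \sqrt{2}\right) = -112752 - \left(-234256 - 2576816 \sqrt{2} + 7744 + 85184 \sqrt{2}\right) = -112752 - \left(-226512 - 2491632 \sqrt{2}\right) = -112752 + \left(226512 + 2491632 \sqrt{2}\right) = 113760 + 2491632 \sqrt{2}$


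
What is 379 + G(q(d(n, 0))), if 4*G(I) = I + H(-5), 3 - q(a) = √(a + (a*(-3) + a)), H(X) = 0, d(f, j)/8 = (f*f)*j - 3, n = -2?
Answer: 1519/4 - √6/2 ≈ 378.53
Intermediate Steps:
d(f, j) = -24 + 8*j*f² (d(f, j) = 8*((f*f)*j - 3) = 8*(f²*j - 3) = 8*(j*f² - 3) = 8*(-3 + j*f²) = -24 + 8*j*f²)
q(a) = 3 - √(-a) (q(a) = 3 - √(a + (a*(-3) + a)) = 3 - √(a + (-3*a + a)) = 3 - √(a - 2*a) = 3 - √(-a))
G(I) = I/4 (G(I) = (I + 0)/4 = I/4)
379 + G(q(d(n, 0))) = 379 + (3 - √(-(-24 + 8*0*(-2)²)))/4 = 379 + (3 - √(-(-24 + 8*0*4)))/4 = 379 + (3 - √(-(-24 + 0)))/4 = 379 + (3 - √(-1*(-24)))/4 = 379 + (3 - √24)/4 = 379 + (3 - 2*√6)/4 = 379 + (¾ - √6/2) = 1519/4 - √6/2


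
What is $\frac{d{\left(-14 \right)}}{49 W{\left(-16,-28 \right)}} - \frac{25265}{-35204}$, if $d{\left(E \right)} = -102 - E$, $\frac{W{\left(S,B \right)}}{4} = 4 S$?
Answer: $\frac{10000691}{13799968} \approx 0.72469$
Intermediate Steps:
$W{\left(S,B \right)} = 16 S$ ($W{\left(S,B \right)} = 4 \cdot 4 S = 16 S$)
$\frac{d{\left(-14 \right)}}{49 W{\left(-16,-28 \right)}} - \frac{25265}{-35204} = \frac{-102 - -14}{49 \cdot 16 \left(-16\right)} - \frac{25265}{-35204} = \frac{-102 + 14}{49 \left(-256\right)} - - \frac{25265}{35204} = - \frac{88}{-12544} + \frac{25265}{35204} = \left(-88\right) \left(- \frac{1}{12544}\right) + \frac{25265}{35204} = \frac{11}{1568} + \frac{25265}{35204} = \frac{10000691}{13799968}$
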